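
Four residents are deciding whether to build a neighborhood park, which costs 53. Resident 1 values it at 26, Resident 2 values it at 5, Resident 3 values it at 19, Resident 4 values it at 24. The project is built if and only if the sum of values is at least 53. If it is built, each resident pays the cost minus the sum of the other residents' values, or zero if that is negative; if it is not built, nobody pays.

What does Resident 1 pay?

Total value 74 ≥ cost 53, so the project is built.
The other residents' values sum to 48.
Cost minus that sum is 53 - 48 = 5.

5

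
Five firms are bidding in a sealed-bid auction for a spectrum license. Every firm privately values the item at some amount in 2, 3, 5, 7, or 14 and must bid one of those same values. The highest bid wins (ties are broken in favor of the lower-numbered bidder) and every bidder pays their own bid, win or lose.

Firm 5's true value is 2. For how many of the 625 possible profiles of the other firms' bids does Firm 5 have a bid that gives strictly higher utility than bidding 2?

1

Others bid (2, 2, 2, 2): truth gives -2; bid 3 gives -1 > -2. Violating.
Others bid (2, 2, 2, 3): truth gives -2; no alternative beats it.
Others bid (2, 2, 2, 5): truth gives -2; no alternative beats it.
(Checking all 625 profiles: 1 has a profitable deviation, 624 do not.)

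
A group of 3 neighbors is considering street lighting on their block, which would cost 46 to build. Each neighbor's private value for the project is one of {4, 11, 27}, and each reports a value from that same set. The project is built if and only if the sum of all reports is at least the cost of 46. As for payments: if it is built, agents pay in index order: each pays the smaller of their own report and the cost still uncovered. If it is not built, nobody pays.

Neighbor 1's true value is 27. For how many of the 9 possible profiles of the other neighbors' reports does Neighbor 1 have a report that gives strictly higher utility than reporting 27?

3

Others report (11, 27): truth gives 0; report 11 gives 16 > 0. Violating.
Others report (27, 11): truth gives 0; report 11 gives 16 > 0. Violating.
Others report (27, 27): truth gives 0; report 4 gives 23 > 0. Violating.
Others report (4, 4): truth gives 0; no alternative beats it.
Others report (4, 11): truth gives 0; no alternative beats it.
(Checking all 9 profiles: 3 have a profitable deviation, 6 do not.)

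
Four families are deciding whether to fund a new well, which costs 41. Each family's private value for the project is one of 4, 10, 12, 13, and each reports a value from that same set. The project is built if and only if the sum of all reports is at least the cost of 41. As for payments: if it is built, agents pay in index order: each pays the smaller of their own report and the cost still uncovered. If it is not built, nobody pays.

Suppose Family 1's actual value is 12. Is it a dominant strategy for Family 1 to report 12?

No

Consider the case where Family 2 reports 10, Family 3 reports 10 and Family 4 reports 12.
Truthful report 12: project built, pays 12, utility 12 - 12 = 0.
Report 10 instead: project built, pays 10, utility 12 - 10 = 2.
Since 2 > 0, reporting 10 is strictly better here, so truthful reporting is not dominant.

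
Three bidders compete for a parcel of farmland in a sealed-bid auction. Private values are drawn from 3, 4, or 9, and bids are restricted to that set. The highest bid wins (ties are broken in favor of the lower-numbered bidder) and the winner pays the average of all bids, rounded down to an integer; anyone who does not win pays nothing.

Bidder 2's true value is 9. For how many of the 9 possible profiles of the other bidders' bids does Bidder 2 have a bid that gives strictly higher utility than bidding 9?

2

Others bid (3, 3): truth gives 4; bid 4 gives 6 > 4. Violating.
Others bid (3, 4): truth gives 4; bid 4 gives 6 > 4. Violating.
Others bid (3, 9): truth gives 2; no alternative beats it.
Others bid (4, 3): truth gives 4; no alternative beats it.
(Checking all 9 profiles: 2 have a profitable deviation, 7 do not.)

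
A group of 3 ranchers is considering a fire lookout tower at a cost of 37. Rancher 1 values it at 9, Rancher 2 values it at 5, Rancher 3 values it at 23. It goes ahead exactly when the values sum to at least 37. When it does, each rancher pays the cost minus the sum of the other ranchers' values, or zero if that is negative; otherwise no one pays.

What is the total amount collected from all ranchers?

Total value 37 ≥ cost 37, so it is built.
Rancher 1: others sum to 28; max(0, 37 - 28) = 9.
Rancher 2: others sum to 32; max(0, 37 - 32) = 5.
Rancher 3: others sum to 14; max(0, 37 - 14) = 23.
Total collected = 9 + 5 + 23 = 37.

37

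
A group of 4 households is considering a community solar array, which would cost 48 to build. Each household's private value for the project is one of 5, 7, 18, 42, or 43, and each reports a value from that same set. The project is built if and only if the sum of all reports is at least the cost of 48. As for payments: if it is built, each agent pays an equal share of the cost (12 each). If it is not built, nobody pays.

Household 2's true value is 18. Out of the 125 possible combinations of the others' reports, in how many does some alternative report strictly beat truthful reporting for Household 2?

11

Others report (5, 5, 5): truth gives 0; report 42 gives 6 > 0. Violating.
Others report (5, 5, 7): truth gives 0; report 42 gives 6 > 0. Violating.
Others report (5, 5, 18): truth gives 0; report 42 gives 6 > 0. Violating.
Others report (5, 7, 5): truth gives 0; report 42 gives 6 > 0. Violating.
Others report (5, 5, 42): truth gives 6; no alternative beats it.
Others report (5, 5, 43): truth gives 6; no alternative beats it.
(Checking all 125 profiles: 11 have a profitable deviation, 114 do not.)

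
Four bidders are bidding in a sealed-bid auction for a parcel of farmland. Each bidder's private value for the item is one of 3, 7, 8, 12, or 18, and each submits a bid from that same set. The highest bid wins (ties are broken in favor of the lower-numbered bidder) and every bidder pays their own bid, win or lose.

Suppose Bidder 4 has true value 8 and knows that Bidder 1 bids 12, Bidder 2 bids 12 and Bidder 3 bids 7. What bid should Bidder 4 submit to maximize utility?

3

Bid 3: loses but pays 3, utility -3.
Bid 7: loses but pays 7, utility -7.
Bid 8: loses but pays 8, utility -8.
Bid 12: loses but pays 12, utility -12.
Bid 18: wins, pays 18, utility 8 - 18 = -10.
The best choice is 3 with utility -3.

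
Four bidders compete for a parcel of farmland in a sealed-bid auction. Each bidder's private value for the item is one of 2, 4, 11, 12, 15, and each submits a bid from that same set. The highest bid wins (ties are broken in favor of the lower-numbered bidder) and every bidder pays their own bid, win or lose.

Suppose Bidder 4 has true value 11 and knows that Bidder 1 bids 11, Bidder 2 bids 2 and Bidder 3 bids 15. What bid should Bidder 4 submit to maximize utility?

2

Bid 2: loses but pays 2, utility -2.
Bid 4: loses but pays 4, utility -4.
Bid 11: loses but pays 11, utility -11.
Bid 12: loses but pays 12, utility -12.
Bid 15: loses but pays 15, utility -15.
The best choice is 2 with utility -2.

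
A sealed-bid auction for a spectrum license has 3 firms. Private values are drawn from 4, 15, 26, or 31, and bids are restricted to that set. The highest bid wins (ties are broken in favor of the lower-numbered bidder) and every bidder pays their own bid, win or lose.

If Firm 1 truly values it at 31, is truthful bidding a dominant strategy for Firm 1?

No

Consider the case where Firm 2 bids 4 and Firm 3 bids 4.
Truthful bid 31: wins, pays 31, utility 31 - 31 = 0.
Bid 4 instead: wins, pays 4, utility 31 - 4 = 27.
Since 27 > 0, bidding 4 is strictly better here, so truthful bidding is not dominant.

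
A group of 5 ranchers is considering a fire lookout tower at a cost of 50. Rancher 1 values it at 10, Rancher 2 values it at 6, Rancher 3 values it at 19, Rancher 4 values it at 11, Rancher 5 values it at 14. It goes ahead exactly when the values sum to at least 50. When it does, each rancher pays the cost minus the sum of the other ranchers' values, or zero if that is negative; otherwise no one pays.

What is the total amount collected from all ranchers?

Total value 60 ≥ cost 50, so it is built.
Rancher 1: others sum to 50; max(0, 50 - 50) = 0.
Rancher 2: others sum to 54; max(0, 50 - 54) = 0.
Rancher 3: others sum to 41; max(0, 50 - 41) = 9.
Rancher 4: others sum to 49; max(0, 50 - 49) = 1.
Rancher 5: others sum to 46; max(0, 50 - 46) = 4.
Total collected = 0 + 0 + 9 + 1 + 4 = 14.

14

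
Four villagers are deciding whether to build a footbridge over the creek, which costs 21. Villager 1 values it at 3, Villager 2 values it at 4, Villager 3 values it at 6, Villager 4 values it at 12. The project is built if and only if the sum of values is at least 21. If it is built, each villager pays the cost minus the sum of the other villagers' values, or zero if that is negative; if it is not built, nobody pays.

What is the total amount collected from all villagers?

Total value 25 ≥ cost 21, so it is built.
Villager 1: others sum to 22; max(0, 21 - 22) = 0.
Villager 2: others sum to 21; max(0, 21 - 21) = 0.
Villager 3: others sum to 19; max(0, 21 - 19) = 2.
Villager 4: others sum to 13; max(0, 21 - 13) = 8.
Total collected = 0 + 0 + 2 + 8 = 10.

10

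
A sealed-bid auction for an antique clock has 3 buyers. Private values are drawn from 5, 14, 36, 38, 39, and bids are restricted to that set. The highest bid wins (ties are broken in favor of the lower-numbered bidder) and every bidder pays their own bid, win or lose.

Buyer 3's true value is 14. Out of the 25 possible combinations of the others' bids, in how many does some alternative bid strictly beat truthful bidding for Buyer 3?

24

Others bid (5, 14): truth gives -14; bid 5 gives -5 > -14. Violating.
Others bid (5, 36): truth gives -14; bid 5 gives -5 > -14. Violating.
Others bid (5, 38): truth gives -14; bid 5 gives -5 > -14. Violating.
Others bid (5, 39): truth gives -14; bid 5 gives -5 > -14. Violating.
Others bid (5, 5): truth gives 0; no alternative beats it.
(Checking all 25 profiles: 24 have a profitable deviation, 1 does not.)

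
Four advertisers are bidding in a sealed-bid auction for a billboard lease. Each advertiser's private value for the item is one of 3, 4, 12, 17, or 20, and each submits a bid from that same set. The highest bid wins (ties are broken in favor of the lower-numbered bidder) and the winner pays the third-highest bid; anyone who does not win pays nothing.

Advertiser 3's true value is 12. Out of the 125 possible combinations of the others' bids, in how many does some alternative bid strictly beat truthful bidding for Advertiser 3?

24

Others bid (3, 3, 17): truth gives 0; bid 17 gives 9 > 0. Violating.
Others bid (3, 3, 20): truth gives 0; bid 20 gives 9 > 0. Violating.
Others bid (3, 4, 17): truth gives 0; bid 17 gives 8 > 0. Violating.
Others bid (3, 4, 20): truth gives 0; bid 20 gives 8 > 0. Violating.
Others bid (3, 3, 3): truth gives 9; no alternative beats it.
Others bid (3, 3, 4): truth gives 9; no alternative beats it.
(Checking all 125 profiles: 24 have a profitable deviation, 101 do not.)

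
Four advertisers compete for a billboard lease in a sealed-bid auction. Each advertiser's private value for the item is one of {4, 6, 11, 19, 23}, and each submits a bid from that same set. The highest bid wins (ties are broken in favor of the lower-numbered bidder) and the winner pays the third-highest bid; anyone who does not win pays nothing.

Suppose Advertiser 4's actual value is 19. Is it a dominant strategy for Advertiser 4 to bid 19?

No

Consider the case where Advertiser 1 bids 4, Advertiser 2 bids 4 and Advertiser 3 bids 19.
Truthful bid 19: loses, pays 0, utility 0.
Bid 23 instead: wins, pays 4, utility 19 - 4 = 15.
Since 15 > 0, bidding 23 is strictly better here, so truthful bidding is not dominant.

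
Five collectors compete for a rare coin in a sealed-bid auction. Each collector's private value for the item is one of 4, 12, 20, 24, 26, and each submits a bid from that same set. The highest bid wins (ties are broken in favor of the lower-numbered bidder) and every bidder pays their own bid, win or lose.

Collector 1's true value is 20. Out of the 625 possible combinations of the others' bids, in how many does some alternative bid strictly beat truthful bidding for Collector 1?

560

Others bid (4, 4, 4, 4): truth gives 0; bid 4 gives 16 > 0. Violating.
Others bid (4, 4, 4, 12): truth gives 0; bid 12 gives 8 > 0. Violating.
Others bid (4, 4, 4, 24): truth gives -20; bid 4 gives -4 > -20. Violating.
Others bid (4, 4, 4, 26): truth gives -20; bid 4 gives -4 > -20. Violating.
Others bid (4, 4, 4, 20): truth gives 0; no alternative beats it.
Others bid (4, 4, 12, 20): truth gives 0; no alternative beats it.
(Checking all 625 profiles: 560 have a profitable deviation, 65 do not.)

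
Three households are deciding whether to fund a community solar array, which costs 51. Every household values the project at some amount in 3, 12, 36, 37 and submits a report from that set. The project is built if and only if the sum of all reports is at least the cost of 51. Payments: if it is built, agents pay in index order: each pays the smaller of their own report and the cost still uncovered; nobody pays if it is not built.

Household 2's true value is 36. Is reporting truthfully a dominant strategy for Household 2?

Consider the case where Household 1 reports 3 and Household 3 reports 36.
Truthful report 36: project built, pays 36, utility 36 - 36 = 0.
Report 12 instead: project built, pays 12, utility 36 - 12 = 24.
Since 24 > 0, reporting 12 is strictly better here, so truthful reporting is not dominant.

No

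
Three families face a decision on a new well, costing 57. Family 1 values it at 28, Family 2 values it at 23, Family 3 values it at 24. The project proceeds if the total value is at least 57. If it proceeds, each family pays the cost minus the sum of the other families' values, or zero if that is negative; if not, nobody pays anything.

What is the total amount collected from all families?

21

Total value 75 ≥ cost 57, so it is built.
Family 1: others sum to 47; max(0, 57 - 47) = 10.
Family 2: others sum to 52; max(0, 57 - 52) = 5.
Family 3: others sum to 51; max(0, 57 - 51) = 6.
Total collected = 10 + 5 + 6 = 21.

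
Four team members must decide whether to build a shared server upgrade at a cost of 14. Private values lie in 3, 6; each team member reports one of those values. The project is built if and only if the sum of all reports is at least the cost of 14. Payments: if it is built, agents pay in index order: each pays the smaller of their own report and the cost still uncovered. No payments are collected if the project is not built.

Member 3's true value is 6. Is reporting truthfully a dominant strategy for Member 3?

Consider the case where Member 1 reports 3, Member 2 reports 3 and Member 4 reports 6.
Truthful report 6: project built, pays 6, utility 6 - 6 = 0.
Report 3 instead: project built, pays 3, utility 6 - 3 = 3.
Since 3 > 0, reporting 3 is strictly better here, so truthful reporting is not dominant.

No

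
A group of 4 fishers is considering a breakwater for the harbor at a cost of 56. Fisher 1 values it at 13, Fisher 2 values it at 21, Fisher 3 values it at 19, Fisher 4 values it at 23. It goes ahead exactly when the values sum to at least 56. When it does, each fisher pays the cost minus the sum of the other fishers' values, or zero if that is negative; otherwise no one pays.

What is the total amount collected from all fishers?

4

Total value 76 ≥ cost 56, so it is built.
Fisher 1: others sum to 63; max(0, 56 - 63) = 0.
Fisher 2: others sum to 55; max(0, 56 - 55) = 1.
Fisher 3: others sum to 57; max(0, 56 - 57) = 0.
Fisher 4: others sum to 53; max(0, 56 - 53) = 3.
Total collected = 0 + 1 + 0 + 3 = 4.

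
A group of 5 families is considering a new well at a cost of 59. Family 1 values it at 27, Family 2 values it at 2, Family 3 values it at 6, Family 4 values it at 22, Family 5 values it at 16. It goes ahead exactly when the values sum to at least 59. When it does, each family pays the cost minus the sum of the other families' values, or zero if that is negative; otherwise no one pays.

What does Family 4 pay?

8

Total value 73 ≥ cost 59, so the project is built.
The other families' values sum to 51.
Cost minus that sum is 59 - 51 = 8.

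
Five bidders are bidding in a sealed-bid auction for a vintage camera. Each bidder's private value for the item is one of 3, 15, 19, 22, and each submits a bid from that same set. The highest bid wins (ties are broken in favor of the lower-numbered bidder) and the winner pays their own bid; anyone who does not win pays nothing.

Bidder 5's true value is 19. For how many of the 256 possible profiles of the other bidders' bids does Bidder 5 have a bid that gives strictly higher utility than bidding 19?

1

Others bid (3, 3, 3, 3): truth gives 0; bid 15 gives 4 > 0. Violating.
Others bid (3, 3, 3, 15): truth gives 0; no alternative beats it.
Others bid (3, 3, 3, 19): truth gives 0; no alternative beats it.
(Checking all 256 profiles: 1 has a profitable deviation, 255 do not.)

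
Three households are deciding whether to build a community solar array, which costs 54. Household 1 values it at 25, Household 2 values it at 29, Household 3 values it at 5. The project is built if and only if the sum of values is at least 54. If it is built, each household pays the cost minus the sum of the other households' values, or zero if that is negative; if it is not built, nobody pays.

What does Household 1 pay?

20

Total value 59 ≥ cost 54, so the project is built.
The other households' values sum to 34.
Cost minus that sum is 54 - 34 = 20.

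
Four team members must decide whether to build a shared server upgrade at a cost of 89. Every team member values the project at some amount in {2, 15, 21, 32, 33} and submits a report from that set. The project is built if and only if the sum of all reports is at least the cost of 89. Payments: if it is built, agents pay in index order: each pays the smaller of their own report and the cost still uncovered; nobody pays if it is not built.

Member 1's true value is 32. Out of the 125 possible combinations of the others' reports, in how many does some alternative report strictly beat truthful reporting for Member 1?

Others report (2, 33, 33): truth gives 0; report 21 gives 11 > 0. Violating.
Others report (15, 21, 32): truth gives 0; report 21 gives 11 > 0. Violating.
Others report (15, 21, 33): truth gives 0; report 21 gives 11 > 0. Violating.
Others report (15, 32, 21): truth gives 0; report 21 gives 11 > 0. Violating.
Others report (2, 2, 2): truth gives 0; no alternative beats it.
Others report (2, 2, 15): truth gives 0; no alternative beats it.
(Checking all 125 profiles: 53 have a profitable deviation, 72 do not.)

53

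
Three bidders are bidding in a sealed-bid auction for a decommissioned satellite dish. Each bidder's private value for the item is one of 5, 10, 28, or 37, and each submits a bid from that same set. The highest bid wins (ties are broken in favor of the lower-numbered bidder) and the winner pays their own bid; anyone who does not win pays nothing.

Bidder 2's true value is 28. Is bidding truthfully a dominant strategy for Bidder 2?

Consider the case where Bidder 1 bids 5 and Bidder 3 bids 5.
Truthful bid 28: wins, pays 28, utility 28 - 28 = 0.
Bid 10 instead: wins, pays 10, utility 28 - 10 = 18.
Since 18 > 0, bidding 10 is strictly better here, so truthful bidding is not dominant.

No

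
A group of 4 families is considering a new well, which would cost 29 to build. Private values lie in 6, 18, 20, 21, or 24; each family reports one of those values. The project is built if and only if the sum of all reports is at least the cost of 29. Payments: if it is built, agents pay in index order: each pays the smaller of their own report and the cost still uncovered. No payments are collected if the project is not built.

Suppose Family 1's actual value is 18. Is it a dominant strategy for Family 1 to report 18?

No

Consider the case where Family 2 reports 6, Family 3 reports 6 and Family 4 reports 18.
Truthful report 18: project built, pays 18, utility 18 - 18 = 0.
Report 6 instead: project built, pays 6, utility 18 - 6 = 12.
Since 12 > 0, reporting 6 is strictly better here, so truthful reporting is not dominant.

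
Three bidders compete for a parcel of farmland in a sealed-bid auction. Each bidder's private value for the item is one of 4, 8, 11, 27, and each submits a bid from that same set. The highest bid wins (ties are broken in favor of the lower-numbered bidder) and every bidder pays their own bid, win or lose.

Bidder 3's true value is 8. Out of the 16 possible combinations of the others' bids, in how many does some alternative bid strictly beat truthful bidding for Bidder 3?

Others bid (4, 8): truth gives -8; bid 11 gives -3 > -8. Violating.
Others bid (4, 11): truth gives -8; bid 4 gives -4 > -8. Violating.
Others bid (4, 27): truth gives -8; bid 4 gives -4 > -8. Violating.
Others bid (8, 4): truth gives -8; bid 11 gives -3 > -8. Violating.
Others bid (4, 4): truth gives 0; no alternative beats it.
(Checking all 16 profiles: 15 have a profitable deviation, 1 does not.)

15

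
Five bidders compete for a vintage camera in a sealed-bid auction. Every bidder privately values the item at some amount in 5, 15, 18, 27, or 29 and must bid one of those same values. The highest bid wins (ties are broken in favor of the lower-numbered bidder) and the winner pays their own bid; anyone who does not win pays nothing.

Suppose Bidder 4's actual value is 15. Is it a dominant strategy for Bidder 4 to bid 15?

Yes

Check each profile of the others' bids and compare truth against every alternative bid.
Others bid (5, 5, 5, 5): truth gives 0, best alternative gives 0.
Others bid (5, 5, 5, 15): truth gives 0, best alternative gives 0.
Others bid (5, 5, 5, 18): truth gives 0, best alternative gives 0.
Others bid (5, 5, 5, 27): truth gives 0, best alternative gives 0.
Others bid (5, 5, 5, 29): truth gives 0, best alternative gives 0.
Others bid (5, 5, 15, 5): truth gives 0, best alternative gives 0.
(Remaining 619 profiles checked similarly; truth is weakly best in each.)
In every case the truthful bid is at least as good as any alternative, so it is a dominant strategy.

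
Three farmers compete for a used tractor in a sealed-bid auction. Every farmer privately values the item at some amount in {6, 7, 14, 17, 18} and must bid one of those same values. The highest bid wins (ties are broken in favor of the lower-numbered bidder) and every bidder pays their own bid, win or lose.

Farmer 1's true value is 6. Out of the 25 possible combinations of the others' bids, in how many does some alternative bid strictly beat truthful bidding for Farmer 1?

3

Others bid (6, 7): truth gives -6; bid 7 gives -1 > -6. Violating.
Others bid (7, 6): truth gives -6; bid 7 gives -1 > -6. Violating.
Others bid (7, 7): truth gives -6; bid 7 gives -1 > -6. Violating.
Others bid (6, 6): truth gives 0; no alternative beats it.
Others bid (6, 14): truth gives -6; no alternative beats it.
(Checking all 25 profiles: 3 have a profitable deviation, 22 do not.)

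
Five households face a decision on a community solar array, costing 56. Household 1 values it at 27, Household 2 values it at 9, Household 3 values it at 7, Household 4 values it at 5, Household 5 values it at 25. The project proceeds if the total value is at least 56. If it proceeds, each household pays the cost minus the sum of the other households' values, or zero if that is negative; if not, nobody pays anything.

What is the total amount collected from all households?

18

Total value 73 ≥ cost 56, so it is built.
Household 1: others sum to 46; max(0, 56 - 46) = 10.
Household 2: others sum to 64; max(0, 56 - 64) = 0.
Household 3: others sum to 66; max(0, 56 - 66) = 0.
Household 4: others sum to 68; max(0, 56 - 68) = 0.
Household 5: others sum to 48; max(0, 56 - 48) = 8.
Total collected = 10 + 0 + 0 + 0 + 8 = 18.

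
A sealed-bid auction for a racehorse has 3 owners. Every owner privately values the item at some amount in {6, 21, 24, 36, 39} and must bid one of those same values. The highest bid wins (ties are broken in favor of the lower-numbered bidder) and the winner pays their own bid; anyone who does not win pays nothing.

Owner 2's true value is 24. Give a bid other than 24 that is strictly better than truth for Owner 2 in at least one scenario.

21

Suppose Owner 1 bids 6 and Owner 3 bids 6.
Bid 24: wins, pays 24, utility 24 - 24 = 0.
Bid 21: wins, pays 21, utility 24 - 21 = 3.
So bidding 21 beats truth here (3 > 0).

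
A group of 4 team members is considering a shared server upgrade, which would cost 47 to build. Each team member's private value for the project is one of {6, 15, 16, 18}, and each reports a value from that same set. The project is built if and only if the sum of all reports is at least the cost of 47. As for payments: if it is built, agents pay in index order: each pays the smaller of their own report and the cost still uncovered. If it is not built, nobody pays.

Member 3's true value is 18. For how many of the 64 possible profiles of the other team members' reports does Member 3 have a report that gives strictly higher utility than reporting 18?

Others report (6, 15, 15): truth gives 0; report 15 gives 3 > 0. Violating.
Others report (6, 15, 16): truth gives 0; report 15 gives 3 > 0. Violating.
Others report (6, 15, 18): truth gives 0; report 15 gives 3 > 0. Violating.
Others report (6, 16, 15): truth gives 0; report 15 gives 3 > 0. Violating.
Others report (6, 6, 6): truth gives 0; no alternative beats it.
Others report (6, 6, 15): truth gives 0; no alternative beats it.
(Checking all 64 profiles: 49 have a profitable deviation, 15 do not.)

49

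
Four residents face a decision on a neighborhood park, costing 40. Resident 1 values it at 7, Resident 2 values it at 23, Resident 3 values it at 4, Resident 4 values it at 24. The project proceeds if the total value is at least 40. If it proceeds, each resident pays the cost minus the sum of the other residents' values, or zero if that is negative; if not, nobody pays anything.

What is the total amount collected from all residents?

11

Total value 58 ≥ cost 40, so it is built.
Resident 1: others sum to 51; max(0, 40 - 51) = 0.
Resident 2: others sum to 35; max(0, 40 - 35) = 5.
Resident 3: others sum to 54; max(0, 40 - 54) = 0.
Resident 4: others sum to 34; max(0, 40 - 34) = 6.
Total collected = 0 + 5 + 0 + 6 = 11.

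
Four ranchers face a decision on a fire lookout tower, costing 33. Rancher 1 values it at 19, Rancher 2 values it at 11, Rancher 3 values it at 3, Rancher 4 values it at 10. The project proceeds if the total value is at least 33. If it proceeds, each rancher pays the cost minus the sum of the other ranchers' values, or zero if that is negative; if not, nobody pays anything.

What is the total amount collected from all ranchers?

10

Total value 43 ≥ cost 33, so it is built.
Rancher 1: others sum to 24; max(0, 33 - 24) = 9.
Rancher 2: others sum to 32; max(0, 33 - 32) = 1.
Rancher 3: others sum to 40; max(0, 33 - 40) = 0.
Rancher 4: others sum to 33; max(0, 33 - 33) = 0.
Total collected = 9 + 1 + 0 + 0 = 10.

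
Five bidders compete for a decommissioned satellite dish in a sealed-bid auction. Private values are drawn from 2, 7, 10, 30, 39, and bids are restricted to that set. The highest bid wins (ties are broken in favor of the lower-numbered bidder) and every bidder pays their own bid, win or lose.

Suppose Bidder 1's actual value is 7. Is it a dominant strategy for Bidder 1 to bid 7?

Consider the case where Bidder 2 bids 2, Bidder 3 bids 2, Bidder 4 bids 2 and Bidder 5 bids 2.
Truthful bid 7: wins, pays 7, utility 7 - 7 = 0.
Bid 2 instead: wins, pays 2, utility 7 - 2 = 5.
Since 5 > 0, bidding 2 is strictly better here, so truthful bidding is not dominant.

No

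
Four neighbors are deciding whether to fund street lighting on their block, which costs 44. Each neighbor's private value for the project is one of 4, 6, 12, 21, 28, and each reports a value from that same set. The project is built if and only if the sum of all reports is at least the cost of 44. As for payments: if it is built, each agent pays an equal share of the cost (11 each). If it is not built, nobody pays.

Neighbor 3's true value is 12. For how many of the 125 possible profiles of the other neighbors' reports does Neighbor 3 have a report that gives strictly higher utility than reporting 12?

31

Others report (4, 4, 12): truth gives 0; report 28 gives 1 > 0. Violating.
Others report (4, 4, 21): truth gives 0; report 21 gives 1 > 0. Violating.
Others report (4, 6, 6): truth gives 0; report 28 gives 1 > 0. Violating.
Others report (4, 6, 12): truth gives 0; report 28 gives 1 > 0. Violating.
Others report (4, 4, 4): truth gives 0; no alternative beats it.
Others report (4, 4, 6): truth gives 0; no alternative beats it.
(Checking all 125 profiles: 31 have a profitable deviation, 94 do not.)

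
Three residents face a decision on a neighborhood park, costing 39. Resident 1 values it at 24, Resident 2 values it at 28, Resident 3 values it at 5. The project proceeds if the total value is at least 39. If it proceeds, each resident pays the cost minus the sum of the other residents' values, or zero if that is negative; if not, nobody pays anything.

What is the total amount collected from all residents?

16

Total value 57 ≥ cost 39, so it is built.
Resident 1: others sum to 33; max(0, 39 - 33) = 6.
Resident 2: others sum to 29; max(0, 39 - 29) = 10.
Resident 3: others sum to 52; max(0, 39 - 52) = 0.
Total collected = 6 + 10 + 0 = 16.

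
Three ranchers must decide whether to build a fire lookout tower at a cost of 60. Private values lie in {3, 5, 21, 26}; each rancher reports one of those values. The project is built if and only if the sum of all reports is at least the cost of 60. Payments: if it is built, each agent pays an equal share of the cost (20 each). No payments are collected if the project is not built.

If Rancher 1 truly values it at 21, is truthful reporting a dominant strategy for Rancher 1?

Yes

Check each profile of the others' reports and compare truth against every alternative report.
Others report (21, 21): truth gives 1, best alternative gives 1.
Others report (21, 26): truth gives 1, best alternative gives 1.
Others report (26, 21): truth gives 1, best alternative gives 1.
Others report (26, 26): truth gives 1, best alternative gives 1.
Others report (3, 3): truth gives 0, best alternative gives 0.
Others report (3, 5): truth gives 0, best alternative gives 0.
(Remaining 10 profiles checked similarly; truth is weakly best in each.)
In every case the truthful report is at least as good as any alternative, so it is a dominant strategy.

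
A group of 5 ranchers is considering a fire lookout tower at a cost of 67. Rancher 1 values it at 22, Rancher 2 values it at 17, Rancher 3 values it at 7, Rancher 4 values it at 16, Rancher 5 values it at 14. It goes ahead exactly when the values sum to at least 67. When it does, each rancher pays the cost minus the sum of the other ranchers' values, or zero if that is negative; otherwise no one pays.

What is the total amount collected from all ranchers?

33

Total value 76 ≥ cost 67, so it is built.
Rancher 1: others sum to 54; max(0, 67 - 54) = 13.
Rancher 2: others sum to 59; max(0, 67 - 59) = 8.
Rancher 3: others sum to 69; max(0, 67 - 69) = 0.
Rancher 4: others sum to 60; max(0, 67 - 60) = 7.
Rancher 5: others sum to 62; max(0, 67 - 62) = 5.
Total collected = 13 + 8 + 0 + 7 + 5 = 33.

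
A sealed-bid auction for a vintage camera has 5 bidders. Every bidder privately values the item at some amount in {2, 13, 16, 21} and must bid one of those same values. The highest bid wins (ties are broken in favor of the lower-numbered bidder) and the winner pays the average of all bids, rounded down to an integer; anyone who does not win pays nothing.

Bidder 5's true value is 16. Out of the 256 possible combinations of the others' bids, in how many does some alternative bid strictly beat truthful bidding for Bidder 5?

Others bid (2, 2, 2, 16): truth gives 0; bid 21 gives 8 > 0. Violating.
Others bid (2, 2, 13, 16): truth gives 0; bid 21 gives 6 > 0. Violating.
Others bid (2, 2, 16, 2): truth gives 0; bid 21 gives 8 > 0. Violating.
Others bid (2, 2, 16, 13): truth gives 0; bid 21 gives 6 > 0. Violating.
Others bid (2, 2, 2, 2): truth gives 12; no alternative beats it.
Others bid (2, 2, 2, 13): truth gives 9; no alternative beats it.
(Checking all 256 profiles: 60 have a profitable deviation, 196 do not.)

60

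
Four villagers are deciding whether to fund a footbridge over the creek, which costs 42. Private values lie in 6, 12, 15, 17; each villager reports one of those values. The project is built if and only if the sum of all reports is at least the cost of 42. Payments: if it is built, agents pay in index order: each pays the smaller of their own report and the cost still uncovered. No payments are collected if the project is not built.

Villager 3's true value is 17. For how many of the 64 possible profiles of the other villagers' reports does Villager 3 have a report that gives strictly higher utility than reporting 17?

60

Others report (6, 6, 15): truth gives 0; report 15 gives 2 > 0. Violating.
Others report (6, 6, 17): truth gives 0; report 15 gives 2 > 0. Violating.
Others report (6, 12, 12): truth gives 0; report 12 gives 5 > 0. Violating.
Others report (6, 12, 15): truth gives 0; report 12 gives 5 > 0. Violating.
Others report (6, 6, 6): truth gives 0; no alternative beats it.
Others report (6, 6, 12): truth gives 0; no alternative beats it.
(Checking all 64 profiles: 60 have a profitable deviation, 4 do not.)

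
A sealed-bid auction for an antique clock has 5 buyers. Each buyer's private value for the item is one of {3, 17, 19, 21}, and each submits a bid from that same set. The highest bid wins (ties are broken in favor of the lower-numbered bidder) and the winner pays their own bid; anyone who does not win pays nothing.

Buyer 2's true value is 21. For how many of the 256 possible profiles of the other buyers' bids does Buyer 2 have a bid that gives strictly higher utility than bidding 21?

54

Others bid (3, 3, 3, 3): truth gives 0; bid 17 gives 4 > 0. Violating.
Others bid (3, 3, 3, 17): truth gives 0; bid 17 gives 4 > 0. Violating.
Others bid (3, 3, 3, 19): truth gives 0; bid 19 gives 2 > 0. Violating.
Others bid (3, 3, 17, 3): truth gives 0; bid 17 gives 4 > 0. Violating.
Others bid (3, 3, 3, 21): truth gives 0; no alternative beats it.
Others bid (3, 3, 17, 21): truth gives 0; no alternative beats it.
(Checking all 256 profiles: 54 have a profitable deviation, 202 do not.)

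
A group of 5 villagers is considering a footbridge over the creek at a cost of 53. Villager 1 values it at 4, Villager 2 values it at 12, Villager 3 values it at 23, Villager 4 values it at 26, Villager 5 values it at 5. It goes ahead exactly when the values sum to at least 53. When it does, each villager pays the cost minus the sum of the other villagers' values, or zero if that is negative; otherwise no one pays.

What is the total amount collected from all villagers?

Total value 70 ≥ cost 53, so it is built.
Villager 1: others sum to 66; max(0, 53 - 66) = 0.
Villager 2: others sum to 58; max(0, 53 - 58) = 0.
Villager 3: others sum to 47; max(0, 53 - 47) = 6.
Villager 4: others sum to 44; max(0, 53 - 44) = 9.
Villager 5: others sum to 65; max(0, 53 - 65) = 0.
Total collected = 0 + 0 + 6 + 9 + 0 = 15.

15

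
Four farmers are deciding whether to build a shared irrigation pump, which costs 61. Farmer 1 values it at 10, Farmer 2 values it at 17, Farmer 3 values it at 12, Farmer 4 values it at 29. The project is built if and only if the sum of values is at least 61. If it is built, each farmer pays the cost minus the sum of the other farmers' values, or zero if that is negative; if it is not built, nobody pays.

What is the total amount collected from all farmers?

Total value 68 ≥ cost 61, so it is built.
Farmer 1: others sum to 58; max(0, 61 - 58) = 3.
Farmer 2: others sum to 51; max(0, 61 - 51) = 10.
Farmer 3: others sum to 56; max(0, 61 - 56) = 5.
Farmer 4: others sum to 39; max(0, 61 - 39) = 22.
Total collected = 3 + 10 + 5 + 22 = 40.

40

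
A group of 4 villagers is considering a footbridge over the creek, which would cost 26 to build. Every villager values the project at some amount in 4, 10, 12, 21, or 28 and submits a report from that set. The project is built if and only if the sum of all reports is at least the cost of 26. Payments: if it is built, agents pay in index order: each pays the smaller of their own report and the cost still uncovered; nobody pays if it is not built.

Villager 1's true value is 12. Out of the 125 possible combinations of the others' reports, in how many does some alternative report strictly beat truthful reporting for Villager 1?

Others report (4, 4, 10): truth gives 0; report 10 gives 2 > 0. Violating.
Others report (4, 4, 12): truth gives 0; report 10 gives 2 > 0. Violating.
Others report (4, 4, 21): truth gives 0; report 4 gives 8 > 0. Violating.
Others report (4, 4, 28): truth gives 0; report 4 gives 8 > 0. Violating.
Others report (4, 4, 4): truth gives 0; no alternative beats it.
(Checking all 125 profiles: 124 have a profitable deviation, 1 does not.)

124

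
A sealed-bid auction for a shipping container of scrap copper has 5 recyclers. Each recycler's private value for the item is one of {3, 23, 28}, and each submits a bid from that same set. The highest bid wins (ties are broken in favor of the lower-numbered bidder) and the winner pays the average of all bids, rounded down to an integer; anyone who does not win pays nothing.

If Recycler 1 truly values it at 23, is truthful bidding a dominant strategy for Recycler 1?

Consider the case where Recycler 2 bids 3, Recycler 3 bids 3, Recycler 4 bids 3 and Recycler 5 bids 3.
Truthful bid 23: wins, pays 7, utility 23 - 7 = 16.
Bid 3 instead: wins, pays 3, utility 23 - 3 = 20.
Since 20 > 16, bidding 3 is strictly better here, so truthful bidding is not dominant.

No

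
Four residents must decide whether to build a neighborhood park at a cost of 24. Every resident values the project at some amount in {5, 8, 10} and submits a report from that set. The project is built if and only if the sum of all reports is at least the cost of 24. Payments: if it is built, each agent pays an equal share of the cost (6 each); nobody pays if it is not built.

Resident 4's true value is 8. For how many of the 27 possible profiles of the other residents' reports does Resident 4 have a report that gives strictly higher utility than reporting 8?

1

Others report (5, 5, 5): truth gives 0; report 10 gives 2 > 0. Violating.
Others report (5, 5, 8): truth gives 2; no alternative beats it.
Others report (5, 5, 10): truth gives 2; no alternative beats it.
(Checking all 27 profiles: 1 has a profitable deviation, 26 do not.)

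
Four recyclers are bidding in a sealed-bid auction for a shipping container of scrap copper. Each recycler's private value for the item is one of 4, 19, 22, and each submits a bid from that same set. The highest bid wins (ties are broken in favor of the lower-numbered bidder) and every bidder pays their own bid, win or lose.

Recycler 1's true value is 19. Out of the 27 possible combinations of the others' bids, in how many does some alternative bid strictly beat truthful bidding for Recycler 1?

Others bid (4, 4, 4): truth gives 0; bid 4 gives 15 > 0. Violating.
Others bid (4, 4, 22): truth gives -19; bid 22 gives -3 > -19. Violating.
Others bid (4, 19, 22): truth gives -19; bid 22 gives -3 > -19. Violating.
Others bid (4, 22, 4): truth gives -19; bid 22 gives -3 > -19. Violating.
Others bid (4, 4, 19): truth gives 0; no alternative beats it.
Others bid (4, 19, 4): truth gives 0; no alternative beats it.
(Checking all 27 profiles: 20 have a profitable deviation, 7 do not.)

20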